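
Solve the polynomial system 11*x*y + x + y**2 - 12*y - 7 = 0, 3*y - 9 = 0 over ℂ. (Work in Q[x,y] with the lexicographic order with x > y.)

Compute a lex Gröbner basis by Buchberger's algorithm.
f_1 = 11*x*y + x + y**2 - 12*y - 7, LT = x*y.
f_2 = 3*y - 9, LT = y.

S(f_1,f_2): lcm = x*y. S = 34/11*x + 1/11*y**2 - 12/11*y - 7/11.
  leading term x: no divisor's leading term divides it; move 34/11*x to the remainder.
  leading term y**2: subtract (1/33*y)·f_2 from 1/11*y**2 - 12/11*y - 7/11 → -9/11*y - 7/11
  leading term y: subtract (-3/11)·f_2 from -9/11*y - 7/11 → -34/11
  leading term 1: no divisor's leading term divides it; move -34/11 to the remainder.
  remainder 34/11*x - 34/11 ≠ 0; add h_3 = 34/11*x - 34/11 to the basis.

S(f_1,h_3): lcm = x*y. S = 1/11*x + 1/11*y**2 - 1/11*y - 7/11.
  leading term x: subtract (1/34)·h_3 from 1/11*x + 1/11*y**2 - 1/11*y - 7/11 → 1/11*y**2 - 1/11*y - 6/11
  leading term y**2: subtract (1/33*y)·f_2 from 1/11*y**2 - 1/11*y - 6/11 → 2/11*y - 6/11
  leading term y: subtract (2/33)·f_2 from 2/11*y - 6/11 → 0
  remainder 0.

S(f_2,h_3): leading monomials are coprime, so the S-polynomial reduces to 0 (Buchberger's first criterion).
Every S-polynomial of the final basis reduces to 0, so we have a Gröbner basis.
Inter-reduce: drop elements whose leading term is divisible by another's, tail-reduce, and make monic.
Reduced Gröbner basis: {x - 1, y - 3}.

Elimination: the polynomial y - 3 lies in the elimination ideal for y, so y ∈ {3}. For each such y, the remaining basis elements (now univariate) give the rest of the solution.
  y = 3: the earlier basis element becomes x - 1 = 0, giving x = 1 — point (1, 3).
Substituting each solution back into the original system confirms all equations vanish.

{(1, 3)}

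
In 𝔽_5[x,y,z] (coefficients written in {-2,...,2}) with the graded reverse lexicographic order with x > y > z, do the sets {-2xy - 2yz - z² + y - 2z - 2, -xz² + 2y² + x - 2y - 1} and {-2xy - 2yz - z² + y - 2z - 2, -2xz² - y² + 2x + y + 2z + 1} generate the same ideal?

Since reduced Gröbner bases are canonical representatives of ideals under a given ordering, it suffices to compute and compare them.
Buchberger on the first generating set:
f_1 = -2xy - 2yz - z² + y - 2z - 2, LT = xy.
f_2 = -xz² + 2y² + x - 2y - 1, LT = xz².

S(f_1,f_2): lcm = xyz². S = yz³ - 2z⁴ + 2y³ + 2yz² + z³ + xy - 2y² + z² - y.
  leading term yz³: no divisor's leading term divides it; move yz³ to the remainder.
  leading term z⁴: no divisor's leading term divides it; move -2z⁴ to the remainder.
  leading term y³: no divisor's leading term divides it; move 2y³ to the remainder.
  leading term yz²: no divisor's leading term divides it; move 2yz² to the remainder.
  leading term z³: no divisor's leading term divides it; move z³ to the remainder.
  leading term xy: subtract (2)·f_1 from xy - 2y² + z² - y → -2y² - yz - 2z² + 2y - z - 1
  leading term y²: no divisor's leading term divides it; move -2y² to the remainder.
  leading term yz: no divisor's leading term divides it; move -yz to the remainder.
  leading term z²: no divisor's leading term divides it; move -2z² to the remainder.
  leading term y: no divisor's leading term divides it; move 2y to the remainder.
  leading term z: no divisor's leading term divides it; move -z to the remainder.
  leading term 1: no divisor's leading term divides it; move -1 to the remainder.
  remainder yz³ - 2z⁴ + 2y³ + 2yz² + z³ - 2y² - yz - 2z² + 2y - z - 1 ≠ 0; add g_3 = yz³ - 2z⁴ + 2y³ + 2yz² + z³ - 2y² - yz - 2z² + 2y - z - 1 to the basis.

The other S-polynomials (S(f_1,g_3), S(f_2,g_3)) all reduce to 0 modulo the current basis, so we have a Gröbner basis.
Inter-reduce: drop elements whose leading term is divisible by another's, tail-reduce, and make monic.
Reduced Gröbner basis: {yz³ - 2z⁴ + 2y³ + 2yz² + z³ - 2y² - yz - 2z² + 2y - z - 1, xz² - 2y² - x + 2y + 1, xy + yz - 2z² + 2y + z + 1}.

Buchberger on the second generating set:
h_1 = -2xy - 2yz - z² + y - 2z - 2, LT = xy.
h_2 = -2xz² - y² + 2x + y + 2z + 1, LT = xz².

S(h_1,h_2): lcm = xyz². S = yz³ - 2z⁴ + 2y³ + 2yz² + z³ + xy - 2y² + yz + z² - 2y.
  leading term yz³: no divisor's leading term divides it; move yz³ to the remainder.
  leading term z⁴: no divisor's leading term divides it; move -2z⁴ to the remainder.
  leading term y³: no divisor's leading term divides it; move 2y³ to the remainder.
  leading term yz²: no divisor's leading term divides it; move 2yz² to the remainder.
  leading term z³: no divisor's leading term divides it; move z³ to the remainder.
  leading term xy: subtract (2)·h_1 from xy - 2y² + yz + z² - 2y → -2y² - 2z² + y - z - 1
  leading term y²: no divisor's leading term divides it; move -2y² to the remainder.
  leading term z²: no divisor's leading term divides it; move -2z² to the remainder.
  leading term y: no divisor's leading term divides it; move y to the remainder.
  leading term z: no divisor's leading term divides it; move -z to the remainder.
  leading term 1: no divisor's leading term divides it; move -1 to the remainder.
  remainder yz³ - 2z⁴ + 2y³ + 2yz² + z³ - 2y² - 2z² + y - z - 1 ≠ 0; add k_3 = yz³ - 2z⁴ + 2y³ + 2yz² + z³ - 2y² - 2z² + y - z - 1 to the basis.

The other S-polynomials (S(h_1,k_3), S(h_2,k_3)) all reduce to 0 modulo the current basis, so we have a Gröbner basis.
Inter-reduce: drop elements whose leading term is divisible by another's, tail-reduce, and make monic.
Reduced Gröbner basis: {yz³ - 2z⁴ + 2y³ + 2yz² + z³ - 2y² - 2z² + y - z - 1, xz² - 2y² - x + 2y - z + 2, xy + yz - 2z² + 2y + z + 1}.

These differ, so the ideals are not equal.

No, the ideals differ.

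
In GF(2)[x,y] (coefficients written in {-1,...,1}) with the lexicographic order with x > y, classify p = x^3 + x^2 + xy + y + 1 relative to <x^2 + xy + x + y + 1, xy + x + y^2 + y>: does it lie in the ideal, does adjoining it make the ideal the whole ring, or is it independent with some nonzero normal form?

First compute the reduced Gröbner basis of I by Buchberger's algorithm.
f_1 = x^2 + xy + x + y + 1, LT = x^2.
f_2 = xy + x + y^2 + y, LT = xy.

S(f_1,f_2): lcm = x^2y. S = x^2 + y^2 + y.
  leading term x^2: subtract (1)·f_1 from x^2 + y^2 + y → xy + x + y^2 + 1
  leading term xy: subtract (1)·f_2 from xy + x + y^2 + 1 → y + 1
  leading term y: no divisor's leading term divides it; move y to the remainder.
  leading term 1: no divisor's leading term divides it; move 1 to the remainder.
  remainder y + 1 ≠ 0; add h_3 = y + 1 to the basis.

The other S-polynomials (S(f_1,h_3), S(f_2,h_3)) all reduce to 0 modulo the current basis, so we have a Gröbner basis.
Inter-reduce: drop elements whose leading term is divisible by another's, tail-reduce, and make monic.
Reduced Gröbner basis: {x^2, y + 1}.
Label its elements g_1 = x^2, g_2 = y + 1.

Reduce p = x^3 + x^2 + xy + y + 1 modulo G:
  leading term x^3: subtract (x)·g_1 from x^3 + x^2 + xy + y + 1 → x^2 + xy + y + 1
  leading term x^2: subtract (1)·g_1 from x^2 + xy + y + 1 → xy + y + 1
  leading term xy: subtract (x)·g_2 from xy + y + 1 → x + y + 1
  leading term x: no divisor's leading term divides it; move x to the remainder.
  leading term y: subtract (1)·g_2 from y + 1 → 0
  normal form = x.
The normal form is nonzero, so p ∉ I. Since p minus its normal form lies in I, I + (p) = I + (r) where r = x; decide whether this ideal is the whole ring.
Run Buchberger on G together with r (pairs among the g_i already reduce to 0 since G is a Gröbner basis):
g_1 = x^2, LT = x^2.
g_2 = y + 1, LT = y.
r = x, LT = x.

The S-polynomials (S(g_1,g_2), S(g_1,r), S(g_2,r)) all reduce to 0 modulo the current basis, so we have a Gröbner basis.
Inter-reduce: drop elements whose leading term is divisible by another's, tail-reduce, and make monic.
Reduced Gröbner basis: {x, y + 1}.
The reduced Gröbner basis of I + (p) is {x, y + 1} ≠ {1}, a proper ideal, so the enlarged system stays consistent: p is independent of I, with normal form x.

x^3 + x^2 + xy + y + 1 is independent of I; its normal form modulo I is x.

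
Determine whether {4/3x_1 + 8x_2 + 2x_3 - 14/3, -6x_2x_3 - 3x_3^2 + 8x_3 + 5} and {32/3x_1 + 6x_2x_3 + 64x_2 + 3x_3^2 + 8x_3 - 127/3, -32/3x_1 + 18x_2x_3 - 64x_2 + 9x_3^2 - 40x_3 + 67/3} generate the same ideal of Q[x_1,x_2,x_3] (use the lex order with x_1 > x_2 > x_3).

For a fixed monomial order, each ideal has a unique reduced Gröbner basis; comparing bases decides equality.
Buchberger on the first generating set:
f_1 = 4/3x_1 + 8x_2 + 2x_3 - 14/3, LT = x_1.
f_2 = -6x_2x_3 - 3x_3^2 + 8x_3 + 5, LT = x_2x_3.

S(f_1,f_2): leading monomials are coprime, so the S-polynomial reduces to 0 (Buchberger's first criterion).
Every S-polynomial of the final basis reduces to 0, so we have a Gröbner basis.
Inter-reduce: drop elements whose leading term is divisible by another's, tail-reduce, and make monic.
Reduced Gröbner basis: {x_1 + 6x_2 + 3/2x_3 - 7/2, x_2x_3 + 1/2x_3^2 - 4/3x_3 - 5/6}.

Buchberger on the second generating set:
h_1 = 32/3x_1 + 6x_2x_3 + 64x_2 + 3x_3^2 + 8x_3 - 127/3, LT = x_1.
h_2 = -32/3x_1 + 18x_2x_3 - 64x_2 + 9x_3^2 - 40x_3 + 67/3, LT = x_1.

S(h_1,h_2): lcm = x_1. S = 9/4x_2x_3 + 9/8x_3^2 - 3x_3 - 15/8.
  leading term x_2x_3: no divisor's leading term divides it; move 9/4x_2x_3 to the remainder.
  leading term x_3^2: no divisor's leading term divides it; move 9/8x_3^2 to the remainder.
  leading term x_3: no divisor's leading term divides it; move -3x_3 to the remainder.
  leading term 1: no divisor's leading term divides it; move -15/8 to the remainder.
  remainder 9/4x_2x_3 + 9/8x_3^2 - 3x_3 - 15/8 ≠ 0; add k_3 = 9/4x_2x_3 + 9/8x_3^2 - 3x_3 - 15/8 to the basis.

S(h_1,k_3): leading monomials are coprime, so the S-polynomial reduces to 0 (Buchberger's first criterion).
S(h_2,k_3): leading monomials are coprime, so the S-polynomial reduces to 0 (Buchberger's first criterion).
Every S-polynomial of the final basis reduces to 0, so we have a Gröbner basis.
Inter-reduce: drop elements whose leading term is divisible by another's, tail-reduce, and make monic.
Reduced Gröbner basis: {x_1 + 6x_2 + 3/2x_3 - 7/2, x_2x_3 + 1/2x_3^2 - 4/3x_3 - 5/6}.

Same reduced basis, so the two generating sets span the same ideal.

Yes, the ideals are equal.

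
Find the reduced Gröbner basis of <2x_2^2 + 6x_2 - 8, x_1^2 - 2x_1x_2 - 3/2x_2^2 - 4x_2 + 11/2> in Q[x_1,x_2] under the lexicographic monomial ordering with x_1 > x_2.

Buchberger's algorithm terminates because the ascending chain of leading-term ideals stabilizes.

f_1 = 2x_2^2 + 6x_2 - 8, LT = x_2^2.
f_2 = x_1^2 - 2x_1x_2 - 3/2x_2^2 - 4x_2 + 11/2, LT = x_1^2.

The S-polynomials (S(f_1,f_2)) all reduce to 0 modulo the current basis, so we have a Gröbner basis.

G = {x_1^2 - 2x_1x_2 + 1/2x_2 - 1/2, x_2^2 + 3x_2 - 4}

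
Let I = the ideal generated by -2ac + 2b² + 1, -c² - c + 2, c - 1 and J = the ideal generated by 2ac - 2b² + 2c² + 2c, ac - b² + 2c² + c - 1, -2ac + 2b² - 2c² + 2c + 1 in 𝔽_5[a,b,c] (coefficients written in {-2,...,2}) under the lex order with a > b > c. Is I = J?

Yes, the ideals are equal.

Since reduced Gröbner bases are canonical representatives of ideals under a given ordering, it suffices to compute and compare them.
Buchberger on the first generating set:
f_1 = -2ac + 2b² + 1, LT = ac.
f_2 = -c² - c + 2, LT = c².
f_3 = c - 1, LT = c.

S(f_1,f_2): lcm = ac². S = -ac + 2a - b²c + 2c.
  leading term ac: subtract (-2)·f_1 from -ac + 2a - b²c + 2c → 2a - b²c - b² + 2c + 2
  leading term a: no divisor's leading term divides it; move 2a to the remainder.
  leading term b²c: subtract (-b²)·f_3 from -b²c - b² + 2c + 2 → -2b² + 2c + 2
  leading term b²: no divisor's leading term divides it; move -2b² to the remainder.
  leading term c: subtract (2)·f_3 from 2c + 2 → -1
  leading term 1: no divisor's leading term divides it; move -1 to the remainder.
  remainder 2a - 2b² - 1 ≠ 0; add g_4 = 2a - 2b² - 1 to the basis.

S(f_1,f_3): lcm = ac. S = a - b² + 2.
  leading term a: subtract (-2)·g_4 from a - b² + 2 → 0
  remainder 0.

S(f_2,f_3): lcm = c². S = 2c - 2.
  leading term c: subtract (2)·f_3 from 2c - 2 → 0
  remainder 0.

S(f_1,g_4): lcm = ac. S = b²c - b² - 2c + 2.
  leading term b²c: subtract (b²)·f_3 from b²c - b² - 2c + 2 → -2c + 2
  leading term c: subtract (-2)·f_3 from -2c + 2 → 0
  remainder 0.

S(f_2,g_4): leading monomials are coprime, so the S-polynomial reduces to 0 (Buchberger's first criterion).
S(f_3,g_4): leading monomials are coprime, so the S-polynomial reduces to 0 (Buchberger's first criterion).
Every S-polynomial of the final basis reduces to 0, so we have a Gröbner basis.
Inter-reduce: drop elements whose leading term is divisible by another's, tail-reduce, and make monic.
Reduced Gröbner basis: {a - b² + 2, c - 1}.

Buchberger on the second generating set:
h_1 = 2ac - 2b² + 2c² + 2c, LT = ac.
h_2 = ac - b² + 2c² + c - 1, LT = ac.
h_3 = -2ac + 2b² - 2c² + 2c + 1, LT = ac.

S(h_1,h_2): lcm = ac. S = -c² + 1.
  leading term c²: no divisor's leading term divides it; move -c² to the remainder.
  leading term 1: no divisor's leading term divides it; move 1 to the remainder.
  remainder -c² + 1 ≠ 0; add k_4 = -c² + 1 to the basis.

S(h_1,h_3): lcm = ac. S = 2c - 2.
  leading term c: no divisor's leading term divides it; move 2c to the remainder.
  leading term 1: no divisor's leading term divides it; move -2 to the remainder.
  remainder 2c - 2 ≠ 0; add k_5 = 2c - 2 to the basis.

S(h_2,h_3): lcm = ac. S = c² + 2c + 2.
  leading term c²: subtract (-1)·k_4 from c² + 2c + 2 → 2c - 2
  leading term c: subtract (1)·k_5 from 2c - 2 → 0
  remainder 0.

S(h_1,k_4): lcm = ac². S = a - b²c + c³ + c².
  leading term a: no divisor's leading term divides it; move a to the remainder.
  leading term b²c: subtract (2b²)·k_5 from -b²c + c³ + c² → -b² + c³ + c²
  leading term b²: no divisor's leading term divides it; move -b² to the remainder.
  leading term c³: subtract (-c)·k_4 from c³ + c² → c² + c
  leading term c²: subtract (-1)·k_4 from c² + c → c + 1
  leading term c: subtract (-2)·k_5 from c + 1 → 2
  leading term 1: no divisor's leading term divides it; move 2 to the remainder.
  remainder a - b² + 2 ≠ 0; add k_6 = a - b² + 2 to the basis.

S(h_2,k_4): lcm = ac². S = a - b²c + 2c³ + c² - c.
  leading term a: subtract (1)·k_6 from a - b²c + 2c³ + c² - c → -b²c + b² + 2c³ + c² - c - 2
  leading term b²c: subtract (2b²)·k_5 from -b²c + b² + 2c³ + c² - c - 2 → 2c³ + c² - c - 2
  leading term c³: subtract (-2c)·k_4 from 2c³ + c² - c - 2 → c² + c - 2
  leading term c²: subtract (-1)·k_4 from c² + c - 2 → c - 1
  leading term c: subtract (-2)·k_5 from c - 1 → 0
  remainder 0.

S(h_3,k_4): lcm = ac². S = a - b²c + c³ - c² + 2c.
  leading term a: subtract (1)·k_6 from a - b²c + c³ - c² + 2c → -b²c + b² + c³ - c² + 2c - 2
  leading term b²c: subtract (2b²)·k_5 from -b²c + b² + c³ - c² + 2c - 2 → c³ - c² + 2c - 2
  leading term c³: subtract (-c)·k_4 from c³ - c² + 2c - 2 → -c² - 2c - 2
  leading term c²: subtract (1)·k_4 from -c² - 2c - 2 → -2c + 2
  leading term c: subtract (-1)·k_5 from -2c + 2 → 0
  remainder 0.

S(h_1,k_5): lcm = ac. S = a - b² + c² + c.
  leading term a: subtract (1)·k_6 from a - b² + c² + c → c² + c - 2
  leading term c²: subtract (-1)·k_4 from c² + c - 2 → c - 1
  leading term c: subtract (-2)·k_5 from c - 1 → 0
  remainder 0.

S(h_2,k_5): lcm = ac. S = a - b² + 2c² + c - 1.
  leading term a: subtract (1)·k_6 from a - b² + 2c² + c - 1 → 2c² + c + 2
  leading term c²: subtract (-2)·k_4 from 2c² + c + 2 → c - 1
  leading term c: subtract (-2)·k_5 from c - 1 → 0
  remainder 0.

S(h_3,k_5): lcm = ac. S = a - b² + c² - c + 2.
  leading term a: subtract (1)·k_6 from a - b² + c² - c + 2 → c² - c
  leading term c²: subtract (-1)·k_4 from c² - c → -c + 1
  leading term c: subtract (2)·k_5 from -c + 1 → 0
  remainder 0.

S(k_4,k_5): lcm = c². S = c - 1.
  leading term c: subtract (-2)·k_5 from c - 1 → 0
  remainder 0.

S(h_1,k_6): lcm = ac. S = b²c - b² + c² - c.
  leading term b²c: subtract (-2b²)·k_5 from b²c - b² + c² - c → c² - c
  leading term c²: subtract (-1)·k_4 from c² - c → -c + 1
  leading term c: subtract (2)·k_5 from -c + 1 → 0
  remainder 0.

S(h_2,k_6): lcm = ac. S = b²c - b² + 2c² - c - 1.
  leading term b²c: subtract (-2b²)·k_5 from b²c - b² + 2c² - c - 1 → 2c² - c - 1
  leading term c²: subtract (-2)·k_4 from 2c² - c - 1 → -c + 1
  leading term c: subtract (2)·k_5 from -c + 1 → 0
  remainder 0.

S(h_3,k_6): lcm = ac. S = b²c - b² + c² + 2c + 2.
  leading term b²c: subtract (-2b²)·k_5 from b²c - b² + c² + 2c + 2 → c² + 2c + 2
  leading term c²: subtract (-1)·k_4 from c² + 2c + 2 → 2c - 2
  leading term c: subtract (1)·k_5 from 2c - 2 → 0
  remainder 0.

S(k_4,k_6): leading monomials are coprime, so the S-polynomial reduces to 0 (Buchberger's first criterion).
S(k_5,k_6): leading monomials are coprime, so the S-polynomial reduces to 0 (Buchberger's first criterion).
Every S-polynomial of the final basis reduces to 0, so we have a Gröbner basis.
Inter-reduce: drop elements whose leading term is divisible by another's, tail-reduce, and make monic.
Reduced Gröbner basis: {a - b² + 2, c - 1}.

Same reduced basis, so the two generating sets span the same ideal.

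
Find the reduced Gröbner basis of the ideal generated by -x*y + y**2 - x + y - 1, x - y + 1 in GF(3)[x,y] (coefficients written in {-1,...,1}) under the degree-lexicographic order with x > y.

G = {x + 1, y}

This is the nonlinear analogue of row-reducing a linear system.

f_1 = -x*y + y**2 - x + y - 1, LT = x*y.
f_2 = x - y + 1, LT = x.

S(f_1,f_2): lcm = x*y. S = x + y + 1.
  leading term x: subtract (1)·f_2 from x + y + 1 → -y
  leading term y: no divisor's leading term divides it; move -y to the remainder.
  remainder -y ≠ 0; add g_3 = -y to the basis.

S(f_1,g_3): lcm = x*y. S = -y**2 + x - y + 1.
  leading term y**2: subtract (y)·g_3 from -y**2 + x - y + 1 → x - y + 1
  leading term x: subtract (1)·f_2 from x - y + 1 → 0
  remainder 0.

S(f_2,g_3): leading monomials are coprime, so the S-polynomial reduces to 0 (Buchberger's first criterion).
Every S-polynomial of the final basis reduces to 0, so we have a Gröbner basis.
Inter-reduce: drop elements whose leading term is divisible by another's, tail-reduce, and make monic.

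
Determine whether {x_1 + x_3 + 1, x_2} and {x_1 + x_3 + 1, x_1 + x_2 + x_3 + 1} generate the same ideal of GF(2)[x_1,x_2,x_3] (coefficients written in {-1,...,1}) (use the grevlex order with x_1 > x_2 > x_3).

Since reduced Gröbner bases are canonical representatives of ideals under a given ordering, it suffices to compute and compare them.
Buchberger on the first generating set:
f_1 = x_1 + x_3 + 1, LT = x_1.
f_2 = x_2, LT = x_2.

S(f_1,f_2): leading monomials are coprime, so the S-polynomial reduces to 0 (Buchberger's first criterion).
Every S-polynomial of the final basis reduces to 0, so we have a Gröbner basis.
Inter-reduce: drop elements whose leading term is divisible by another's, tail-reduce, and make monic.
Reduced Gröbner basis: {x_1 + x_3 + 1, x_2}.

Buchberger on the second generating set:
h_1 = x_1 + x_3 + 1, LT = x_1.
h_2 = x_1 + x_2 + x_3 + 1, LT = x_1.

S(h_1,h_2): lcm = x_1. S = x_2.
  leading term x_2: no divisor's leading term divides it; move x_2 to the remainder.
  remainder x_2 ≠ 0; add k_3 = x_2 to the basis.

S(h_1,k_3): leading monomials are coprime, so the S-polynomial reduces to 0 (Buchberger's first criterion).
S(h_2,k_3): leading monomials are coprime, so the S-polynomial reduces to 0 (Buchberger's first criterion).
Every S-polynomial of the final basis reduces to 0, so we have a Gröbner basis.
Inter-reduce: drop elements whose leading term is divisible by another's, tail-reduce, and make monic.
Reduced Gröbner basis: {x_1 + x_3 + 1, x_2}.

Same reduced basis, so the two generating sets span the same ideal.

Yes, the ideals are equal.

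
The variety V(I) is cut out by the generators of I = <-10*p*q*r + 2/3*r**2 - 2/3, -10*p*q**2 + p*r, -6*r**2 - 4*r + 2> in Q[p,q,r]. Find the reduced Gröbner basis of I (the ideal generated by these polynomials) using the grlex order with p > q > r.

f_1 = -10*p*q*r + 2/3*r**2 - 2/3, LT = p*q*r.
f_2 = -10*p*q**2 + p*r, LT = p*q**2.
f_3 = -6*r**2 - 4*r + 2, LT = r**2.

S(f_1,f_2): lcm = p*q**2*r. S = 1/10*p*r**2 - 1/15*q*r**2 + 1/15*q.
  reduce S modulo (f_1, f_2, f_3):
  remainder -1/15*p*r + 2/45*q*r + 1/30*p + 2/45*q ≠ 0; add g_4 = -1/15*p*r + 2/45*q*r + 1/30*p + 2/45*q to the basis.

S(f_1,f_3): lcm = p*q*r**2. S = -2/3*p*q*r - 1/15*r**3 + 1/3*p*q + 1/15*r.
  reduce S modulo (f_1, f_2, f_3, g_4):
  remainder 1/3*p*q + 2/45*r + 2/45 ≠ 0; add g_5 = 1/3*p*q + 2/45*r + 2/45 to the basis.

S(f_1,g_4): lcm = p*q*r. S = 2/3*q**2*r + 1/2*p*q + 2/3*q**2 - 1/15*r**2 + 1/15.
  reduce S modulo (f_1, f_2, f_3, g_4, g_5):
  remainder 2/3*q**2*r + 2/3*q**2 - 1/45*r - 1/45 ≠ 0; add g_6 = 2/3*q**2*r + 2/3*q**2 - 1/45*r - 1/45 to the basis.

S(f_2,g_4): lcm = p*q**2*r. S = 2/3*q**3*r + 1/2*p*q**2 - 1/10*p*r**2 + 2/3*q**3.
  reduce S modulo (f_1, f_2, f_3, g_4, g_5, g_6):
  remainder 1/10*q*r + 1/40*p + 1/10*q ≠ 0; add g_7 = 1/10*q*r + 1/40*p + 1/10*q to the basis.

S(f_1,g_7): lcm = p*q*r. S = -1/4*p**2 - p*q - 1/15*r**2 + 1/15.
  reduce S modulo (f_1, f_2, f_3, g_4, g_5, g_6, g_7):
  remainder -1/4*p**2 + 8/45*r + 8/45 ≠ 0; add g_8 = -1/4*p**2 + 8/45*r + 8/45 to the basis.

The other S-polynomials (S(f_2,f_3), S(f_3,g_4), S(f_1,g_5), S(f_2,g_5), S(f_3,g_5), S(g_4,g_5), S(f_1,g_6), S(f_2,g_6), S(f_3,g_6), S(g_4,g_6), S(g_5,g_6), S(f_2,g_7), S(f_3,g_7), S(g_4,g_7), S(g_5,g_7), S(g_6,g_7), S(f_1,g_8), S(f_2,g_8), S(f_3,g_8), S(g_4,g_8), S(g_5,g_8), S(g_6,g_8), S(g_7,g_8)) all reduce to 0 modulo the current basis, so we have a Gröbner basis.
Inter-reduce: drop elements whose leading term is divisible by another's, tail-reduce, and make monic.

G = {p**2 - 32/45*r - 32/45, p*q + 2/15*r + 2/15, p*r - 1/3*p, q*r + 1/4*p + q, r**2 + 2/3*r - 1/3}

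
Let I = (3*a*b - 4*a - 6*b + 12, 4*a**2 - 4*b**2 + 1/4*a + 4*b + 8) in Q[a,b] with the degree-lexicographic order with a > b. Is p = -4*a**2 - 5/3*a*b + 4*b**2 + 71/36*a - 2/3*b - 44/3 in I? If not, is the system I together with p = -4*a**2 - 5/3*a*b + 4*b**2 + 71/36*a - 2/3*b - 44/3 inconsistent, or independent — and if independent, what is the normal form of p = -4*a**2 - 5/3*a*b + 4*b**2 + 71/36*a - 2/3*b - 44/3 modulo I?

-4*a**2 - 5/3*a*b + 4*b**2 + 71/36*a - 2/3*b - 44/3 lies in I (it reduces to 0).

First compute the reduced Gröbner basis of I by Buchberger's algorithm.
f_1 = 3*a*b - 4*a - 6*b + 12, LT = a*b.
f_2 = 4*a**2 - 4*b**2 + 1/4*a + 4*b + 8, LT = a**2.

S(f_1,f_2): lcm = a**2*b. S = b**3 - 4/3*a**2 - 33/16*a*b - b**2 + 4*a - 2*b.
  leading term b**3: no divisor's leading term divides it; move b**3 to the remainder.
  leading term a**2: subtract (-1/3)·f_2 from -4/3*a**2 - 33/16*a*b - b**2 + 4*a - 2*b → -33/16*a*b - 7/3*b**2 + 49/12*a - 2/3*b + 8/3
  leading term a*b: subtract (-11/16)·f_1 from -33/16*a*b - 7/3*b**2 + 49/12*a - 2/3*b + 8/3 → -7/3*b**2 + 4/3*a - 115/24*b + 131/12
  leading term b**2: no divisor's leading term divides it; move -7/3*b**2 to the remainder.
  leading term a: no divisor's leading term divides it; move 4/3*a to the remainder.
  leading term b: no divisor's leading term divides it; move -115/24*b to the remainder.
  leading term 1: no divisor's leading term divides it; move 131/12 to the remainder.
  remainder b**3 - 7/3*b**2 + 4/3*a - 115/24*b + 131/12 ≠ 0; add h_3 = b**3 - 7/3*b**2 + 4/3*a - 115/24*b + 131/12 to the basis.

The other S-polynomials (S(f_1,h_3), S(f_2,h_3)) all reduce to 0 modulo the current basis, so we have a Gröbner basis.
Inter-reduce: drop elements whose leading term is divisible by another's, tail-reduce, and make monic.
Reduced Gröbner basis: {b**3 - 7/3*b**2 + 4/3*a - 115/24*b + 131/12, a**2 - b**2 + 1/16*a + b + 2, a*b - 4/3*a - 2*b + 4}.
Label its elements g_1 = b**3 - 7/3*b**2 + 4/3*a - 115/24*b + 131/12, g_2 = a**2 - b**2 + 1/16*a + b + 2, g_3 = a*b - 4/3*a - 2*b + 4.

Reduce p = -4*a**2 - 5/3*a*b + 4*b**2 + 71/36*a - 2/3*b - 44/3 modulo G:
  leading term a**2: subtract (-4)·g_2 from -4*a**2 - 5/3*a*b + 4*b**2 + 71/36*a - 2/3*b - 44/3 → -5/3*a*b + 20/9*a + 10/3*b - 20/3
  leading term a*b: subtract (-5/3)·g_3 from -5/3*a*b + 20/9*a + 10/3*b - 20/3 → 0
  normal form = 0.
Since the normal form is 0, p ∈ I.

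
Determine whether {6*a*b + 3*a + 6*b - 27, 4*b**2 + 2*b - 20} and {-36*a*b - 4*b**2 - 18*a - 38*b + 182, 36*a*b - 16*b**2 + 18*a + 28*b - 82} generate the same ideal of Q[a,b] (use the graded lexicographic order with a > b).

Yes, the ideals are equal.

Two ideals are equal iff their reduced Gröbner bases coincide (the reduced basis is unique for a fixed ordering).
Buchberger on the first generating set:
f_1 = 6*a*b + 3*a + 6*b - 27, LT = a*b.
f_2 = 4*b**2 + 2*b - 20, LT = b**2.

S(f_1,f_2): lcm = a*b**2. S = b**2 + 5*a - 9/2*b.
  leading term b**2: subtract (1/4)·f_2 from b**2 + 5*a - 9/2*b → 5*a - 5*b + 5
  leading term a: no divisor's leading term divides it; move 5*a to the remainder.
  leading term b: no divisor's leading term divides it; move -5*b to the remainder.
  leading term 1: no divisor's leading term divides it; move 5 to the remainder.
  remainder 5*a - 5*b + 5 ≠ 0; add g_3 = 5*a - 5*b + 5 to the basis.

The other S-polynomials (S(f_1,g_3), S(f_2,g_3)) all reduce to 0 modulo the current basis, so we have a Gröbner basis.
Inter-reduce: drop elements whose leading term is divisible by another's, tail-reduce, and make monic.
Reduced Gröbner basis: {b**2 + 1/2*b - 5, a - b + 1}.

Buchberger on the second generating set:
h_1 = -36*a*b - 4*b**2 - 18*a - 38*b + 182, LT = a*b.
h_2 = 36*a*b - 16*b**2 + 18*a + 28*b - 82, LT = a*b.

S(h_1,h_2): lcm = a*b. S = 5/9*b**2 + 5/18*b - 25/9.
  leading term b**2: no divisor's leading term divides it; move 5/9*b**2 to the remainder.
  leading term b: no divisor's leading term divides it; move 5/18*b to the remainder.
  leading term 1: no divisor's leading term divides it; move -25/9 to the remainder.
  remainder 5/9*b**2 + 5/18*b - 25/9 ≠ 0; add k_3 = 5/9*b**2 + 5/18*b - 25/9 to the basis.

S(h_1,k_3): lcm = a*b**2. S = 1/9*b**3 + 19/18*b**2 + 5*a - 91/18*b.
  leading term b**3: subtract (1/5*b)·k_3 from 1/9*b**3 + 19/18*b**2 + 5*a - 91/18*b → b**2 + 5*a - 9/2*b
  leading term b**2: subtract (9/5)·k_3 from b**2 + 5*a - 9/2*b → 5*a - 5*b + 5
  leading term a: no divisor's leading term divides it; move 5*a to the remainder.
  leading term b: no divisor's leading term divides it; move -5*b to the remainder.
  leading term 1: no divisor's leading term divides it; move 5 to the remainder.
  remainder 5*a - 5*b + 5 ≠ 0; add k_4 = 5*a - 5*b + 5 to the basis.

The other S-polynomials (S(h_2,k_3), S(h_1,k_4), S(h_2,k_4), S(k_3,k_4)) all reduce to 0 modulo the current basis, so we have a Gröbner basis.
Inter-reduce: drop elements whose leading term is divisible by another's, tail-reduce, and make monic.
Reduced Gröbner basis: {b**2 + 1/2*b - 5, a - b + 1}.

These coincide, so the ideals are equal.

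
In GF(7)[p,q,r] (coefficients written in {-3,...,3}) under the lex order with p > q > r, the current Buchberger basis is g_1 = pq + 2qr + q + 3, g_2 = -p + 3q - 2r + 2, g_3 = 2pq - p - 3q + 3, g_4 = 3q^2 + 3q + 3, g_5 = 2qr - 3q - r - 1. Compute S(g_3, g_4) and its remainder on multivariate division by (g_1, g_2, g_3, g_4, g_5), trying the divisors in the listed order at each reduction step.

S(g_3, g_4) = 2pq - p + 2q^2 - 2q; remainder on division = -q + 2.

lcm(LM(g_3), LM(g_4)) = pq^2.
S = (lcm/LT(g_3))·g_3 − (lcm/LT(g_4))·g_4 = 2pq - p + 2q^2 - 2q.
Reduce S modulo (g_1, g_2, g_3, g_4, g_5) in that order:
  leading term pq: subtract (2)·g_1 from 2pq - p + 2q^2 - 2q → -p + 2q^2 + 3qr + 3q + 1
  leading term p: subtract (1)·g_2 from -p + 2q^2 + 3qr + 3q + 1 → 2q^2 + 3qr + 2r - 1
  leading term q^2: subtract (3)·g_4 from 2q^2 + 3qr + 2r - 1 → 3qr - 2q + 2r - 3
  leading term qr: subtract (-2)·g_5 from 3qr - 2q + 2r - 3 → -q + 2
  leading term q: no divisor's leading term divides it; move -q to the remainder.
  leading term 1: no divisor's leading term divides it; move 2 to the remainder.
The remainder -q + 2 is nonzero, so it would be added as the next basis element.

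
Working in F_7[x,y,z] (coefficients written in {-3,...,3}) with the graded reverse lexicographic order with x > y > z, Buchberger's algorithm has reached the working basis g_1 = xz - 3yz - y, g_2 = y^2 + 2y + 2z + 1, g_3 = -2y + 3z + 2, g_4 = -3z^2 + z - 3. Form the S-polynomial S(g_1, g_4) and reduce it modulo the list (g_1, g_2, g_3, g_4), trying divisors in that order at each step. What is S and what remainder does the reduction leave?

S(g_1, g_4) = -3yz^2 - 2xz - yz - x; remainder on division = -x - 1.

lcm(LM(g_1), LM(g_4)) = xz^2.
S = (lcm/LT(g_1))·g_1 − (lcm/LT(g_4))·g_4 = -3yz^2 - 2xz - yz - x.
Reduce S modulo (g_1, g_2, g_3, g_4) in that order:
  leading term yz^2: subtract (-2z^2)·g_3 from -3yz^2 - 2xz - yz - x → -z^3 - 2xz - yz - 3z^2 - x
  leading term z^3: subtract (-2z)·g_4 from -z^3 - 2xz - yz - 3z^2 - x → -2xz - yz - z^2 - x + z
  leading term xz: subtract (-2)·g_1 from -2xz - yz - z^2 - x + z → -z^2 - x - 2y + z
  leading term z^2: subtract (-2)·g_4 from -z^2 - x - 2y + z → -x - 2y + 3z + 1
  leading term x: no divisor's leading term divides it; move -x to the remainder.
  leading term y: subtract (1)·g_3 from -2y + 3z + 1 → -1
  leading term 1: no divisor's leading term divides it; move -1 to the remainder.
The remainder -x - 1 is nonzero, so it would be added as the next basis element.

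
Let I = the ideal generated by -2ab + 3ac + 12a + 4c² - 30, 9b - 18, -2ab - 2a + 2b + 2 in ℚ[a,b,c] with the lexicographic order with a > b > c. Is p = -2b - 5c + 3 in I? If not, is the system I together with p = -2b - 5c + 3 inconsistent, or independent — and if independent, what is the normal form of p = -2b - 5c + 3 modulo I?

First compute the reduced Gröbner basis of I by Buchberger's algorithm.
f_1 = -2ab + 3ac + 12a + 4c² - 30, LT = ab.
f_2 = 9b - 18, LT = b.
f_3 = -2ab - 2a + 2b + 2, LT = ab.

S(f_1,f_2): lcm = ab. S = -3/2ac - 4a - 2c² + 15.
  leading term ac: no divisor's leading term divides it; move -3/2ac to the remainder.
  leading term a: no divisor's leading term divides it; move -4a to the remainder.
  leading term c²: no divisor's leading term divides it; move -2c² to the remainder.
  leading term 1: no divisor's leading term divides it; move 15 to the remainder.
  remainder -3/2ac - 4a - 2c² + 15 ≠ 0; add h_4 = -3/2ac - 4a - 2c² + 15 to the basis.

S(f_1,f_3): lcm = ab. S = -3/2ac - 7a + b - 2c² + 16.
  leading term ac: subtract (1)·h_4 from -3/2ac - 7a + b - 2c² + 16 → -3a + b + 1
  leading term a: no divisor's leading term divides it; move -3a to the remainder.
  leading term b: subtract (1/9)·f_2 from b + 1 → 3
  leading term 1: no divisor's leading term divides it; move 3 to the remainder.
  remainder -3a + 3 ≠ 0; add h_5 = -3a + 3 to the basis.

S(f_2,f_3): lcm = ab. S = -3a + b + 1.
  leading term a: subtract (1)·h_5 from -3a + b + 1 → b - 2
  leading term b: subtract (1/9)·f_2 from b - 2 → 0
  remainder 0.

S(f_1,h_4): lcm = abc. S = -8/3ab - 3/2ac² - 6ac - 4/3bc² + 10b - 2c³ + 15c.
  leading term ab: subtract (4/3)·f_1 from -8/3ab - 3/2ac² - 6ac - 4/3bc² + 10b - 2c³ + 15c → -3/2ac² - 10ac - 16a - 4/3bc² + 10b - 2c³ - 16/3c² + 15c + 40
  leading term ac²: subtract (c)·h_4 from -3/2ac² - 10ac - 16a - 4/3bc² + 10b - 2c³ - 16/3c² + 15c + 40 → -6ac - 16a - 4/3bc² + 10b - 16/3c² + 40
  leading term ac: subtract (4)·h_4 from -6ac - 16a - 4/3bc² + 10b - 16/3c² + 40 → -4/3bc² + 10b + 8/3c² - 20
  leading term bc²: subtract (-4/27c²)·f_2 from -4/3bc² + 10b + 8/3c² - 20 → 10b - 20
  leading term b: subtract (10/9)·f_2 from 10b - 20 → 0
  remainder 0.

S(f_2,h_4): leading monomials are coprime, so the S-polynomial reduces to 0 (Buchberger's first criterion).
S(f_3,h_4): lcm = abc. S = -8/3ab + ac - 4/3bc² - bc + 10b - c.
  leading term ab: subtract (4/3)·f_1 from -8/3ab + ac - 4/3bc² - bc + 10b - c → -3ac - 16a - 4/3bc² - bc + 10b - 16/3c² - c + 40
  leading term ac: subtract (2)·h_4 from -3ac - 16a - 4/3bc² - bc + 10b - 16/3c² - c + 40 → -8a - 4/3bc² - bc + 10b - 4/3c² - c + 10
  leading term a: subtract (8/3)·h_5 from -8a - 4/3bc² - bc + 10b - 4/3c² - c + 10 → -4/3bc² - bc + 10b - 4/3c² - c + 2
  leading term bc²: subtract (-4/27c²)·f_2 from -4/3bc² - bc + 10b - 4/3c² - c + 2 → -bc + 10b - 4c² - c + 2
  leading term bc: subtract (-1/9c)·f_2 from -bc + 10b - 4c² - c + 2 → 10b - 4c² - 3c + 2
  leading term b: subtract (10/9)·f_2 from 10b - 4c² - 3c + 2 → -4c² - 3c + 22
  leading term c²: no divisor's leading term divides it; move -4c² to the remainder.
  leading term c: no divisor's leading term divides it; move -3c to the remainder.
  leading term 1: no divisor's leading term divides it; move 22 to the remainder.
  remainder -4c² - 3c + 22 ≠ 0; add h_6 = -4c² - 3c + 22 to the basis.

S(f_1,h_5): lcm = ab. S = -3/2ac - 6a + b - 2c² + 15.
  leading term ac: subtract (1)·h_4 from -3/2ac - 6a + b - 2c² + 15 → -2a + b
  leading term a: subtract (⅔)·h_5 from -2a + b → b - 2
  leading term b: subtract (1/9)·f_2 from b - 2 → 0
  remainder 0.

S(f_2,h_5): leading monomials are coprime, so the S-polynomial reduces to 0 (Buchberger's first criterion).
S(f_3,h_5): lcm = ab. S = a - 1.
  leading term a: subtract (-⅓)·h_5 from a - 1 → 0
  remainder 0.

S(h_4,h_5): lcm = ac. S = 8/3a + 4/3c² + c - 10.
  leading term a: subtract (-8/9)·h_5 from 8/3a + 4/3c² + c - 10 → 4/3c² + c - 22/3
  leading term c²: subtract (-⅓)·h_6 from 4/3c² + c - 22/3 → 0
  remainder 0.

S(f_1,h_6): leading monomials are coprime, so the S-polynomial reduces to 0 (Buchberger's first criterion).
S(f_2,h_6): leading monomials are coprime, so the S-polynomial reduces to 0 (Buchberger's first criterion).
S(f_3,h_6): leading monomials are coprime, so the S-polynomial reduces to 0 (Buchberger's first criterion).
S(h_4,h_6): lcm = ac². S = 23/12ac + 11/2a + 4/3c³ - 10c.
  leading term ac: subtract (-23/18)·h_4 from 23/12ac + 11/2a + 4/3c³ - 10c → 7/18a + 4/3c³ - 23/9c² - 10c + 115/6
  leading term a: subtract (-7/54)·h_5 from 7/18a + 4/3c³ - 23/9c² - 10c + 115/6 → 4/3c³ - 23/9c² - 10c + 176/9
  leading term c³: subtract (-⅓c)·h_6 from 4/3c³ - 23/9c² - 10c + 176/9 → -32/9c² - 8/3c + 176/9
  leading term c²: subtract (8/9)·h_6 from -32/9c² - 8/3c + 176/9 → 0
  remainder 0.

S(h_5,h_6): leading monomials are coprime, so the S-polynomial reduces to 0 (Buchberger's first criterion).
Every S-polynomial of the final basis reduces to 0, so we have a Gröbner basis.
Inter-reduce: drop elements whose leading term is divisible by another's, tail-reduce, and make monic.
Reduced Gröbner basis: {a - 1, b - 2, c² + ¾c - 11/2}.
Label its elements g_1 = a - 1, g_2 = b - 2, g_3 = c² + ¾c - 11/2.

Reduce p = -2b - 5c + 3 modulo G:
  leading term b: subtract (-2)·g_2 from -2b - 5c + 3 → -5c - 1
  leading term c: no divisor's leading term divides it; move -5c to the remainder.
  leading term 1: no divisor's leading term divides it; move -1 to the remainder.
  normal form = -5c - 1.
The normal form is nonzero, so p ∉ I. Since p minus its normal form lies in I, I + (p) = I + (r) where r = -5c - 1; decide whether this ideal is the whole ring.
Run Buchberger on G together with r (pairs among the g_i already reduce to 0 since G is a Gröbner basis):
g_1 = a - 1, LT = a.
g_2 = b - 2, LT = b.
g_3 = c² + ¾c - 11/2, LT = c².
r = -5c - 1, LT = c.

S(g_1,g_2): leading monomials are coprime, so the S-polynomial reduces to 0 (Buchberger's first criterion).
S(g_1,g_3): leading monomials are coprime, so the S-polynomial reduces to 0 (Buchberger's first criterion).
S(g_1,r): leading monomials are coprime, so the S-polynomial reduces to 0 (Buchberger's first criterion).
S(g_2,g_3): leading monomials are coprime, so the S-polynomial reduces to 0 (Buchberger's first criterion).
S(g_2,r): leading monomials are coprime, so the S-polynomial reduces to 0 (Buchberger's first criterion).
S(g_3,r): lcm = c². S = 11/20c - 11/2.
  leading term c: subtract (-11/100)·r from 11/20c - 11/2 → -561/100
  leading term 1: no divisor's leading term divides it; move -561/100 to the remainder.
  remainder -561/100 ≠ 0; add m_5 = -561/100 to the basis.

S(g_1,m_5): leading monomials are coprime, so the S-polynomial reduces to 0 (Buchberger's first criterion).
S(g_2,m_5): leading monomials are coprime, so the S-polynomial reduces to 0 (Buchberger's first criterion).
S(g_3,m_5): leading monomials are coprime, so the S-polynomial reduces to 0 (Buchberger's first criterion).
S(r,m_5): leading monomials are coprime, so the S-polynomial reduces to 0 (Buchberger's first criterion).
Every S-polynomial of the final basis reduces to 0, so we have a Gröbner basis.
Inter-reduce: drop elements whose leading term is divisible by another's, tail-reduce, and make monic.
Reduced Gröbner basis: {1}.
The reduced Gröbner basis of I + (p) is {1}: the ideal is the whole ring, so the enlarged system has no common solution — adjoining p is inconsistent.

Adjoining -2b - 5c + 3 makes the ideal the whole ring: the system is inconsistent.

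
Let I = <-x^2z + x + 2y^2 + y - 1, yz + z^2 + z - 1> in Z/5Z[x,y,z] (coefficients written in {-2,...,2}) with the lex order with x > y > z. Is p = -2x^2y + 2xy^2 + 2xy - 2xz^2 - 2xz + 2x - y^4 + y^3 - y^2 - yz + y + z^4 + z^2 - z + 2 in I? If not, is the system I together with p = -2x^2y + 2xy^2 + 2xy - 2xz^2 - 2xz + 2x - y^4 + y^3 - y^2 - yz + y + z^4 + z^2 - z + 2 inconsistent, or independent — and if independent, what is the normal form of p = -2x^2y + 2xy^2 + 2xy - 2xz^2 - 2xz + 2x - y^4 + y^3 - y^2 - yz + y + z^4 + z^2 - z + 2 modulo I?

First compute the reduced Gröbner basis of I by Buchberger's algorithm.
f_1 = -x^2z + x + 2y^2 + y - 1, LT = x^2z.
f_2 = yz + z^2 + z - 1, LT = yz.

S(f_1,f_2): lcm = x^2yz. S = -x^2z^2 - x^2z + x^2 - xy - 2y^3 - y^2 + y.
  reduce S modulo (f_1, f_2):
  remainder x^2 - xy - xz - x - 2y^3 + 2y^2 - 2y - 2z^3 + 2z^2 + 2z + 2 ≠ 0; add h_3 = x^2 - xy - xz - x - 2y^3 + 2y^2 - 2y - 2z^3 + 2z^2 + 2z + 2 to the basis.

The other S-polynomials (S(f_1,h_3), S(f_2,h_3)) all reduce to 0 modulo the current basis, so we have a Gröbner basis.
Inter-reduce: drop elements whose leading term is divisible by another's, tail-reduce, and make monic.
Reduced Gröbner basis: {x^2 - xy - xz - x - 2y^3 + 2y^2 - 2y - 2z^3 + 2z^2 + 2z + 2, yz + z^2 + z - 1}.
Label its elements g_1 = x^2 - xy - xz - x - 2y^3 + 2y^2 - 2y - 2z^3 + 2z^2 + 2z + 2, g_2 = yz + z^2 + z - 1.

Reduce p = -2x^2y + 2xy^2 + 2xy - 2xz^2 - 2xz + 2x - y^4 + y^3 - y^2 - yz + y + z^4 + z^2 - z + 2 modulo G:
  leading term x^2y: subtract (-2y)·g_1 from -2x^2y + 2xy^2 + 2xy - 2xz^2 - 2xz + 2x - y^4 + y^3 - y^2 - yz + y + z^4 + z^2 - z + 2 → -2xyz - 2xz^2 - 2xz + 2x + yz^3 - yz^2 - 2yz + z^4 + z^2 - z + 2
  leading term xyz: subtract (-2x)·g_2 from -2xyz - 2xz^2 - 2xz + 2x + yz^3 - yz^2 - 2yz + z^4 + z^2 - z + 2 → yz^3 - yz^2 - 2yz + z^4 + z^2 - z + 2
  leading term yz^3: subtract (z^2)·g_2 from yz^3 - yz^2 - 2yz + z^4 + z^2 - z + 2 → -yz^2 - 2yz - z^3 + 2z^2 - z + 2
  leading term yz^2: subtract (-z)·g_2 from -yz^2 - 2yz - z^3 + 2z^2 - z + 2 → -2yz - 2z^2 - 2z + 2
  leading term yz: subtract (-2)·g_2 from -2yz - 2z^2 - 2z + 2 → 0
  normal form = 0.
Since the normal form is 0, p ∈ I.

The remainder on division by a Gröbner basis is unique — it is the normal form.

-2x^2y + 2xy^2 + 2xy - 2xz^2 - 2xz + 2x - y^4 + y^3 - y^2 - yz + y + z^4 + z^2 - z + 2 lies in I (it reduces to 0).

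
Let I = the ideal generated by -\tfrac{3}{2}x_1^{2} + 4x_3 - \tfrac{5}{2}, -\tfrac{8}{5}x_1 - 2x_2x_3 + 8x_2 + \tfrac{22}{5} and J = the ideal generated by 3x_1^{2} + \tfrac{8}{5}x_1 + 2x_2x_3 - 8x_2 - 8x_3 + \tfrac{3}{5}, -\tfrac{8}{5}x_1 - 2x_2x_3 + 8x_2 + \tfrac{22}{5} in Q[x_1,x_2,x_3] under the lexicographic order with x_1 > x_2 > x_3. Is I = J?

Yes, the ideals are equal.

Equality of ideals is decidable: compute both reduced Gröbner bases (unique for the ordering) and check whether they agree.
Buchberger on the first generating set:
f_1 = -\tfrac{3}{2}x_1^{2} + 4x_3 - \tfrac{5}{2}, LT = x_1^{2}.
f_2 = -\tfrac{8}{5}x_1 - 2x_2x_3 + 8x_2 + \tfrac{22}{5}, LT = x_1.

S(f_1,f_2): lcm = x_1^{2}. S = -\tfrac{5}{4}x_1x_2x_3 + 5x_1x_2 + \tfrac{11}{4}x_1 - \tfrac{8}{3}x_3 + \tfrac{5}{3}.
  leading term x_1x_2x_3: subtract (\tfrac{25}{32}x_2x_3)·f_2 from -\tfrac{5}{4}x_1x_2x_3 + 5x_1x_2 + \tfrac{11}{4}x_1 - \tfrac{8}{3}x_3 + \tfrac{5}{3} → 5x_1x_2 + \tfrac{11}{4}x_1 + \tfrac{25}{16}x_2^{2}x_3^{2} - \tfrac{25}{4}x_2^{2}x_3 - \tfrac{55}{16}x_2x_3 - \tfrac{8}{3}x_3 + \tfrac{5}{3}
  leading term x_1x_2: subtract (-\tfrac{25}{8}x_2)·f_2 from 5x_1x_2 + \tfrac{11}{4}x_1 + \tfrac{25}{16}x_2^{2}x_3^{2} - \tfrac{25}{4}x_2^{2}x_3 - \tfrac{55}{16}x_2x_3 - \tfrac{8}{3}x_3 + \tfrac{5}{3} → \tfrac{11}{4}x_1 + \tfrac{25}{16}x_2^{2}x_3^{2} - \tfrac{25}{2}x_2^{2}x_3 + 25x_2^{2} - \tfrac{55}{16}x_2x_3 + \tfrac{55}{4}x_2 - \tfrac{8}{3}x_3 + \tfrac{5}{3}
  leading term x_1: subtract (-\tfrac{55}{32})·f_2 from \tfrac{11}{4}x_1 + \tfrac{25}{16}x_2^{2}x_3^{2} - \tfrac{25}{2}x_2^{2}x_3 + 25x_2^{2} - \tfrac{55}{16}x_2x_3 + \tfrac{55}{4}x_2 - \tfrac{8}{3}x_3 + \tfrac{5}{3} → \tfrac{25}{16}x_2^{2}x_3^{2} - \tfrac{25}{2}x_2^{2}x_3 + 25x_2^{2} - \tfrac{55}{8}x_2x_3 + \tfrac{55}{2}x_2 - \tfrac{8}{3}x_3 + \tfrac{443}{48}
  leading term x_2^{2}x_3^{2}: no divisor's leading term divides it; move \tfrac{25}{16}x_2^{2}x_3^{2} to the remainder.
  leading term x_2^{2}x_3: no divisor's leading term divides it; move -\tfrac{25}{2}x_2^{2}x_3 to the remainder.
  leading term x_2^{2}: no divisor's leading term divides it; move 25x_2^{2} to the remainder.
  leading term x_2x_3: no divisor's leading term divides it; move -\tfrac{55}{8}x_2x_3 to the remainder.
  leading term x_2: no divisor's leading term divides it; move \tfrac{55}{2}x_2 to the remainder.
  leading term x_3: no divisor's leading term divides it; move -\tfrac{8}{3}x_3 to the remainder.
  leading term 1: no divisor's leading term divides it; move \tfrac{443}{48} to the remainder.
  remainder \tfrac{25}{16}x_2^{2}x_3^{2} - \tfrac{25}{2}x_2^{2}x_3 + 25x_2^{2} - \tfrac{55}{8}x_2x_3 + \tfrac{55}{2}x_2 - \tfrac{8}{3}x_3 + \tfrac{443}{48} ≠ 0; add g_3 = \tfrac{25}{16}x_2^{2}x_3^{2} - \tfrac{25}{2}x_2^{2}x_3 + 25x_2^{2} - \tfrac{55}{8}x_2x_3 + \tfrac{55}{2}x_2 - \tfrac{8}{3}x_3 + \tfrac{443}{48} to the basis.

S(f_1,g_3): leading monomials are coprime, so the S-polynomial reduces to 0 (Buchberger's first criterion).
S(f_2,g_3): leading monomials are coprime, so the S-polynomial reduces to 0 (Buchberger's first criterion).
Every S-polynomial of the final basis reduces to 0, so we have a Gröbner basis.
Inter-reduce: drop elements whose leading term is divisible by another's, tail-reduce, and make monic.
Reduced Gröbner basis: {x_1 + \tfrac{5}{4}x_2x_3 - 5x_2 - \tfrac{11}{4}, x_2^{2}x_3^{2} - 8x_2^{2}x_3 + 16x_2^{2} - \tfrac{22}{5}x_2x_3 + \tfrac{88}{5}x_2 - \tfrac{128}{75}x_3 + \tfrac{443}{75}}.

Buchberger on the second generating set:
h_1 = 3x_1^{2} + \tfrac{8}{5}x_1 + 2x_2x_3 - 8x_2 - 8x_3 + \tfrac{3}{5}, LT = x_1^{2}.
h_2 = -\tfrac{8}{5}x_1 - 2x_2x_3 + 8x_2 + \tfrac{22}{5}, LT = x_1.

S(h_1,h_2): lcm = x_1^{2}. S = -\tfrac{5}{4}x_1x_2x_3 + 5x_1x_2 + \tfrac{197}{60}x_1 + \tfrac{2}{3}x_2x_3 - \tfrac{8}{3}x_2 - \tfrac{8}{3}x_3 + \tfrac{1}{5}.
  leading term x_1x_2x_3: subtract (\tfrac{25}{32}x_2x_3)·h_2 from -\tfrac{5}{4}x_1x_2x_3 + 5x_1x_2 + \tfrac{197}{60}x_1 + \tfrac{2}{3}x_2x_3 - \tfrac{8}{3}x_2 - \tfrac{8}{3}x_3 + \tfrac{1}{5} → 5x_1x_2 + \tfrac{197}{60}x_1 + \tfrac{25}{16}x_2^{2}x_3^{2} - \tfrac{25}{4}x_2^{2}x_3 - \tfrac{133}{48}x_2x_3 - \tfrac{8}{3}x_2 - \tfrac{8}{3}x_3 + \tfrac{1}{5}
  leading term x_1x_2: subtract (-\tfrac{25}{8}x_2)·h_2 from 5x_1x_2 + \tfrac{197}{60}x_1 + \tfrac{25}{16}x_2^{2}x_3^{2} - \tfrac{25}{4}x_2^{2}x_3 - \tfrac{133}{48}x_2x_3 - \tfrac{8}{3}x_2 - \tfrac{8}{3}x_3 + \tfrac{1}{5} → \tfrac{197}{60}x_1 + \tfrac{25}{16}x_2^{2}x_3^{2} - \tfrac{25}{2}x_2^{2}x_3 + 25x_2^{2} - \tfrac{133}{48}x_2x_3 + \tfrac{133}{12}x_2 - \tfrac{8}{3}x_3 + \tfrac{1}{5}
  leading term x_1: subtract (-\tfrac{197}{96})·h_2 from \tfrac{197}{60}x_1 + \tfrac{25}{16}x_2^{2}x_3^{2} - \tfrac{25}{2}x_2^{2}x_3 + 25x_2^{2} - \tfrac{133}{48}x_2x_3 + \tfrac{133}{12}x_2 - \tfrac{8}{3}x_3 + \tfrac{1}{5} → \tfrac{25}{16}x_2^{2}x_3^{2} - \tfrac{25}{2}x_2^{2}x_3 + 25x_2^{2} - \tfrac{55}{8}x_2x_3 + \tfrac{55}{2}x_2 - \tfrac{8}{3}x_3 + \tfrac{443}{48}
  leading term x_2^{2}x_3^{2}: no divisor's leading term divides it; move \tfrac{25}{16}x_2^{2}x_3^{2} to the remainder.
  leading term x_2^{2}x_3: no divisor's leading term divides it; move -\tfrac{25}{2}x_2^{2}x_3 to the remainder.
  leading term x_2^{2}: no divisor's leading term divides it; move 25x_2^{2} to the remainder.
  leading term x_2x_3: no divisor's leading term divides it; move -\tfrac{55}{8}x_2x_3 to the remainder.
  leading term x_2: no divisor's leading term divides it; move \tfrac{55}{2}x_2 to the remainder.
  leading term x_3: no divisor's leading term divides it; move -\tfrac{8}{3}x_3 to the remainder.
  leading term 1: no divisor's leading term divides it; move \tfrac{443}{48} to the remainder.
  remainder \tfrac{25}{16}x_2^{2}x_3^{2} - \tfrac{25}{2}x_2^{2}x_3 + 25x_2^{2} - \tfrac{55}{8}x_2x_3 + \tfrac{55}{2}x_2 - \tfrac{8}{3}x_3 + \tfrac{443}{48} ≠ 0; add k_3 = \tfrac{25}{16}x_2^{2}x_3^{2} - \tfrac{25}{2}x_2^{2}x_3 + 25x_2^{2} - \tfrac{55}{8}x_2x_3 + \tfrac{55}{2}x_2 - \tfrac{8}{3}x_3 + \tfrac{443}{48} to the basis.

S(h_1,k_3): leading monomials are coprime, so the S-polynomial reduces to 0 (Buchberger's first criterion).
S(h_2,k_3): leading monomials are coprime, so the S-polynomial reduces to 0 (Buchberger's first criterion).
Every S-polynomial of the final basis reduces to 0, so we have a Gröbner basis.
Inter-reduce: drop elements whose leading term is divisible by another's, tail-reduce, and make monic.
Reduced Gröbner basis: {x_1 + \tfrac{5}{4}x_2x_3 - 5x_2 - \tfrac{11}{4}, x_2^{2}x_3^{2} - 8x_2^{2}x_3 + 16x_2^{2} - \tfrac{22}{5}x_2x_3 + \tfrac{88}{5}x_2 - \tfrac{128}{75}x_3 + \tfrac{443}{75}}.

The two bases agree; hence the ideals are identical.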